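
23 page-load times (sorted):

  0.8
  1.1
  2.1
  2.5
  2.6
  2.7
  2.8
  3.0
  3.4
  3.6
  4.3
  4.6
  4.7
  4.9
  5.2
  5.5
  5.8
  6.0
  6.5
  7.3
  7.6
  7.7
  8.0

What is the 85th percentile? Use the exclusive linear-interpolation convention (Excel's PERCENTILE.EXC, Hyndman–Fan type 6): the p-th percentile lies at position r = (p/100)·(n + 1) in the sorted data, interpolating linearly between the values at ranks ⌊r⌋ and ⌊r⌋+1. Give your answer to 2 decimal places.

n = 23.
r = (85/100)·(23 + 1) = 20.4.
Rank 20 is 7.3 and rank 21 is 7.6.
Interpolate: 7.3 + 0.4·(7.6 − 7.3) = 7.3 + 0.4·0.3 = 7.42.

7.42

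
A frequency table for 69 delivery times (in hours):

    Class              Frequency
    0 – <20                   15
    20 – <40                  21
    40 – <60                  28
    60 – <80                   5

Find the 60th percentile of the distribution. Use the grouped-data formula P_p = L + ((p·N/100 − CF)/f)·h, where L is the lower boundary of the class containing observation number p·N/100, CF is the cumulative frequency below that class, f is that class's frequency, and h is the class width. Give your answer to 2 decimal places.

43.86

N = 69; target position k = 60/100 · 69 = 41.4.
Cumulative frequencies: 15, 36, 64, 69.
Observation 41.4 falls in the class 40 – <60.
L = 40, CF = 36, f = 28, h = 20.
P60 = 40 + ((41.4 − 36)/28)·20 = 40 + 3.85714 = 43.8571.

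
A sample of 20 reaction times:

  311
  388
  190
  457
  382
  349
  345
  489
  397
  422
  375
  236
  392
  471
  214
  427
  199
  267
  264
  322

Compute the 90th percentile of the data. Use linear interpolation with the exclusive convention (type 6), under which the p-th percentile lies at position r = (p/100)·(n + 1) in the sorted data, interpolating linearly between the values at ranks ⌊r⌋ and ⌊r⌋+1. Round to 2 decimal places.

469.60

Sorted: 190, 199, 214, 236, 264, 267, 311, 322, 345, 349, 375, 382, 388, 392, 397, 422, 427, 457, 471, 489.
n = 20.
r = (90/100)·(20 + 1) = 18.9.
Rank 18 is 457 and rank 19 is 471.
Interpolate: 457 + 0.9·(471 − 457) = 457 + 0.9·14 = 469.6.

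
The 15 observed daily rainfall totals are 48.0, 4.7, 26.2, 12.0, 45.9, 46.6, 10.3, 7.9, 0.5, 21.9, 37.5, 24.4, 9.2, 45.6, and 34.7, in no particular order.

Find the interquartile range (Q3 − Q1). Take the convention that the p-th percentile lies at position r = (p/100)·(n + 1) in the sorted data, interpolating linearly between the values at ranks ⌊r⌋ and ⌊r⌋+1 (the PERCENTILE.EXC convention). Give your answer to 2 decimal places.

Sorted: 0.5, 4.7, 7.9, 9.2, 10.3, 12.0, 21.9, 24.4, 26.2, 34.7, 37.5, 45.6, 45.9, 46.6, 48.0.
n = 15.
P25: r = 4 (integer) → 9.2.
P75: r = 12 (integer) → 45.6.
Difference: 45.6 − 9.2 = 36.4.

36.40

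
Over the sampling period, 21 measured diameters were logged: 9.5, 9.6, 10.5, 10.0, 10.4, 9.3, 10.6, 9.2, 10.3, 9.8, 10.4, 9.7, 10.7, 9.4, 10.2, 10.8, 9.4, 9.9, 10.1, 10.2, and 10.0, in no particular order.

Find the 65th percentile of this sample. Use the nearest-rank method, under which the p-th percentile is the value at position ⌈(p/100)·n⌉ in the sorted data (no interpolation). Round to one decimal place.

Sorted: 9.2, 9.3, 9.4, 9.4, 9.5, 9.6, 9.7, 9.8, 9.9, 10.0, 10.0, 10.1, 10.2, 10.2, 10.3, 10.4, 10.4, 10.5, 10.6, 10.7, 10.8.
n = 21.
Position = ⌈65/100 · 21⌉ = ⌈13.65⌉ = 14.
The value at rank 14 is 10.2.

10.2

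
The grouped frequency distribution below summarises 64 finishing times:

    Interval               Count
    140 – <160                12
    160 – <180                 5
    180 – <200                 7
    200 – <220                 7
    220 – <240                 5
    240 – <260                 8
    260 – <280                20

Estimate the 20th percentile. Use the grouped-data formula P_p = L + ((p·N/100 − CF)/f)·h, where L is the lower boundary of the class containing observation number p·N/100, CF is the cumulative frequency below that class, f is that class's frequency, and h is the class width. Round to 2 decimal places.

N = 64; target position k = 20/100 · 64 = 12.8.
Cumulative frequencies: 12, 17, 24, 31, 36, 44, 64.
Observation 12.8 falls in the class 160 – <180.
L = 160, CF = 12, f = 5, h = 20.
P20 = 160 + ((12.8 − 12)/5)·20 = 160 + 3.2 = 163.2.

163.20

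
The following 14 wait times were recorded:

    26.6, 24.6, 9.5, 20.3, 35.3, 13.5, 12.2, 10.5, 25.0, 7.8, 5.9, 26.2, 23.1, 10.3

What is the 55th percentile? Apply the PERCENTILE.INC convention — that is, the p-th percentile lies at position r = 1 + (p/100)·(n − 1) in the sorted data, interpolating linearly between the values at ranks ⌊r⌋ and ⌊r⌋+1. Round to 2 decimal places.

Sorted: 5.9, 7.8, 9.5, 10.3, 10.5, 12.2, 13.5, 20.3, 23.1, 24.6, 25.0, 26.2, 26.6, 35.3.
n = 14.
r = 1 + (55/100)·(14 − 1) = 1 + 7.15 = 8.15.
Rank 8 is 20.3 and rank 9 is 23.1.
Interpolate: 20.3 + 0.15·(23.1 − 20.3) = 20.3 + 0.15·2.8 = 20.72.

20.72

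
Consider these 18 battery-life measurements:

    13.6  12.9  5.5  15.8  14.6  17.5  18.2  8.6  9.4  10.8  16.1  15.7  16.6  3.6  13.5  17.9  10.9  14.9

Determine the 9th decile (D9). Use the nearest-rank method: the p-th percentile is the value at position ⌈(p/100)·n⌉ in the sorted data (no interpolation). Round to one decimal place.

17.9

Sorted: 3.6, 5.5, 8.6, 9.4, 10.8, 10.9, 12.9, 13.5, 13.6, 14.6, 14.9, 15.7, 15.8, 16.1, 16.6, 17.5, 17.9, 18.2.
n = 18.
Position = ⌈90/100 · 18⌉ = ⌈16.2⌉ = 17.
The value at rank 17 is 17.9.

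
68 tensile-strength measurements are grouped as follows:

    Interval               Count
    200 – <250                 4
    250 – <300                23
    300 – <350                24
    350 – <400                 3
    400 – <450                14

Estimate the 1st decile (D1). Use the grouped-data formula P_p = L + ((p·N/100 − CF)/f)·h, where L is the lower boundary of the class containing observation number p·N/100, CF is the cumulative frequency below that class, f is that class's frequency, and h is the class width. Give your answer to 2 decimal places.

N = 68; target position k = 10/100 · 68 = 6.8.
Cumulative frequencies: 4, 27, 51, 54, 68.
Observation 6.8 falls in the class 250 – <300.
L = 250, CF = 4, f = 23, h = 50.
P10 = 250 + ((6.8 − 4)/23)·50 = 250 + 6.08696 = 256.087.

256.09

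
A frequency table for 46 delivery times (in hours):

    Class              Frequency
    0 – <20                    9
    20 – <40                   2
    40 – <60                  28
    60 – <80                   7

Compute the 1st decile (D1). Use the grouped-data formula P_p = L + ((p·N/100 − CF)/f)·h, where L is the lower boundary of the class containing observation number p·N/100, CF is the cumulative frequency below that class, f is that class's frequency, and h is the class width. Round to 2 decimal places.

10.22

N = 46; target position k = 10/100 · 46 = 4.6.
Cumulative frequencies: 9, 11, 39, 46.
Observation 4.6 falls in the class 0 – <20.
L = 0, CF = 0, f = 9, h = 20.
P10 = 0 + ((4.6 − 0)/9)·20 = 0 + 10.2222 = 10.2222.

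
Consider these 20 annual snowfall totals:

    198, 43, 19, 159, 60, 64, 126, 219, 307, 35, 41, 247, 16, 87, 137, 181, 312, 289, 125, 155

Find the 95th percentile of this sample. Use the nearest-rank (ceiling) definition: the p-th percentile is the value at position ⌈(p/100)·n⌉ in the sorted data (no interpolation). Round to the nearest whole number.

307

Sorted: 16, 19, 35, 41, 43, 60, 64, 87, 125, 126, 137, 155, 159, 181, 198, 219, 247, 289, 307, 312.
n = 20.
Position = ⌈95/100 · 20⌉ = ⌈19⌉ = 19.
The value at rank 19 is 307.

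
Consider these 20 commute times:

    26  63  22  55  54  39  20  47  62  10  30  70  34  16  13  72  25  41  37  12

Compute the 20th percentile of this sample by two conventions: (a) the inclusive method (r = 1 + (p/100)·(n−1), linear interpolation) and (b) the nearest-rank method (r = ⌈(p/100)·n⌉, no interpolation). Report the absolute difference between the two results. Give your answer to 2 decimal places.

3.20

Sorted: 10, 12, 13, 16, 20, 22, 25, 26, 30, 34, 37, 39, 41, 47, 54, 55, 62, 63, 70, 72.
n = 20.
(a) r = 4.8; between ranks 4 (16) and 5 (20): 19.2.
(b) the nearest-rank method: rank 4 → 16.
|19.2 − 16| = 3.2.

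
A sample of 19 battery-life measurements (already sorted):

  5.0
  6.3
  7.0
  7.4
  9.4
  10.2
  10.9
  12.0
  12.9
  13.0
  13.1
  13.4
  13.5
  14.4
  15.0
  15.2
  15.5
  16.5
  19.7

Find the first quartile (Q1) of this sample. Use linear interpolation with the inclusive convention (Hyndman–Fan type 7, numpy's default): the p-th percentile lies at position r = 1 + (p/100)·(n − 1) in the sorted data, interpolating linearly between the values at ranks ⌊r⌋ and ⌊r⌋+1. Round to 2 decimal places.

9.80

n = 19.
r = 1 + (25/100)·(19 − 1) = 1 + 4.5 = 5.5.
Rank 5 is 9.4 and rank 6 is 10.2.
Interpolate: 9.4 + 0.5·(10.2 − 9.4) = 9.4 + 0.5·0.8 = 9.8.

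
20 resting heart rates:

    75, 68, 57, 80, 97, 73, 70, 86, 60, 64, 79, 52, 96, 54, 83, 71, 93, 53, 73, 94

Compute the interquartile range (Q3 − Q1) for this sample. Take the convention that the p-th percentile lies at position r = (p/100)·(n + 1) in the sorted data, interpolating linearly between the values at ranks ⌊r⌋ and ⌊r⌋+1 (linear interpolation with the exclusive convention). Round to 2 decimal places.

24.25

Sorted: 52, 53, 54, 57, 60, 64, 68, 70, 71, 73, 73, 75, 79, 80, 83, 86, 93, 94, 96, 97.
n = 20.
P25: r = 5.25; ranks 5–6 are 60, 64; interpolating gives 61.
P75: r = 15.75; ranks 15–16 are 83, 86; interpolating gives 85.25.
Difference: 85.25 − 61 = 24.25.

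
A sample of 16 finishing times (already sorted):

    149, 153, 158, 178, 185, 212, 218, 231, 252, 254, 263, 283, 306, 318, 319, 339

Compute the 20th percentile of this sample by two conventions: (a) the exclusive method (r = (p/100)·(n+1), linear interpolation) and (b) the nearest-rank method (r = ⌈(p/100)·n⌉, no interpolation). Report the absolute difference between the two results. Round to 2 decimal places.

n = 16.
(a) r = 3.4; between ranks 3 (158) and 4 (178): 166.
(b) the nearest-rank method: rank 4 → 178.
|166 − 178| = 12.

12.00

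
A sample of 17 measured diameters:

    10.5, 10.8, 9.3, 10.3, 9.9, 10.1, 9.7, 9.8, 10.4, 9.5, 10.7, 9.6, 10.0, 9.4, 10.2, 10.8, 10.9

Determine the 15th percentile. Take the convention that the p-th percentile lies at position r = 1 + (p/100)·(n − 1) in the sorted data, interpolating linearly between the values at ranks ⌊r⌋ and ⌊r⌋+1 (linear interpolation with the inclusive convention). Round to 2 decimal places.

9.54

Sorted: 9.3, 9.4, 9.5, 9.6, 9.7, 9.8, 9.9, 10.0, 10.1, 10.2, 10.3, 10.4, 10.5, 10.7, 10.8, 10.8, 10.9.
n = 17.
r = 1 + (15/100)·(17 − 1) = 1 + 2.4 = 3.4.
Rank 3 is 9.5 and rank 4 is 9.6.
Interpolate: 9.5 + 0.4·(9.6 − 9.5) = 9.5 + 0.4·0.1 = 9.54.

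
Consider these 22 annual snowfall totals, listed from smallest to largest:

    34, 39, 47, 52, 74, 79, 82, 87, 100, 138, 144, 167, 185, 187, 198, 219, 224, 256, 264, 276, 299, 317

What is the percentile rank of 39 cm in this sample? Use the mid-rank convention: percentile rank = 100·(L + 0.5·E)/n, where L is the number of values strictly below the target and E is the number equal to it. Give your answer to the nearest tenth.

Count below 39: L = 1; count equal: E = 1; n = 22.
Percentile rank = 100·(1 + 0.5·1)/22 = 100·1.5/22 = 6.818.

6.8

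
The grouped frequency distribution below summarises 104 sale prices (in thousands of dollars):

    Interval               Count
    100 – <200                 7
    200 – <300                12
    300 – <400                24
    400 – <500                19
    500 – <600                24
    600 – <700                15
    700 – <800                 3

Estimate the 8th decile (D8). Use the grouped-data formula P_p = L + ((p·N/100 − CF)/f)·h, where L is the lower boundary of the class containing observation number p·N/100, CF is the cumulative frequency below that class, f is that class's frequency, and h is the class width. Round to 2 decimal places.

588.33

N = 104; target position k = 80/100 · 104 = 83.2.
Cumulative frequencies: 7, 19, 43, 62, 86, 101, 104.
Observation 83.2 falls in the class 500 – <600.
L = 500, CF = 62, f = 24, h = 100.
P80 = 500 + ((83.2 − 62)/24)·100 = 500 + 88.3333 = 588.333.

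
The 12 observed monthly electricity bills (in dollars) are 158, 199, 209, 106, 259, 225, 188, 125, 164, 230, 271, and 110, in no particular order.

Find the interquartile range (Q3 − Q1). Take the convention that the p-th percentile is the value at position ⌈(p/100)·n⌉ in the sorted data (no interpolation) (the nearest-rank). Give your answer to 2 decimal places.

100.00

Sorted: 106, 110, 125, 158, 164, 188, 199, 209, 225, 230, 259, 271.
n = 12.
P25: rank ⌈25/100·12⌉ = 3 → 125.
P75: rank ⌈75/100·12⌉ = 9 → 225.
Difference: 225 − 125 = 100.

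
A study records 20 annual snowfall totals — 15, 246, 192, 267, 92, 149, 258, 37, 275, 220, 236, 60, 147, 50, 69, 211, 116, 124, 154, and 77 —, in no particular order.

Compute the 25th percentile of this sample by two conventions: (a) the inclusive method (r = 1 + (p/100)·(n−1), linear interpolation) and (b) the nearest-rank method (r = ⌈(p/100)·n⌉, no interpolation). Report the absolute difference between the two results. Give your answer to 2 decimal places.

6.00

Sorted: 15, 37, 50, 60, 69, 77, 92, 116, 124, 147, 149, 154, 192, 211, 220, 236, 246, 258, 267, 275.
n = 20.
(a) r = 5.75; between ranks 5 (69) and 6 (77): 75.
(b) the nearest-rank method: rank 5 → 69.
|75 − 69| = 6.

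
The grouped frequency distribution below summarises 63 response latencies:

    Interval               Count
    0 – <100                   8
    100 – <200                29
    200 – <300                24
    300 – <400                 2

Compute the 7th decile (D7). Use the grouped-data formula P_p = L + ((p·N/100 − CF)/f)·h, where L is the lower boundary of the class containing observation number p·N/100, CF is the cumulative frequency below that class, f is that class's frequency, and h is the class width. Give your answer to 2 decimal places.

N = 63; target position k = 70/100 · 63 = 44.1.
Cumulative frequencies: 8, 37, 61, 63.
Observation 44.1 falls in the class 200 – <300.
L = 200, CF = 37, f = 24, h = 100.
P70 = 200 + ((44.1 − 37)/24)·100 = 200 + 29.5833 = 229.583.

229.58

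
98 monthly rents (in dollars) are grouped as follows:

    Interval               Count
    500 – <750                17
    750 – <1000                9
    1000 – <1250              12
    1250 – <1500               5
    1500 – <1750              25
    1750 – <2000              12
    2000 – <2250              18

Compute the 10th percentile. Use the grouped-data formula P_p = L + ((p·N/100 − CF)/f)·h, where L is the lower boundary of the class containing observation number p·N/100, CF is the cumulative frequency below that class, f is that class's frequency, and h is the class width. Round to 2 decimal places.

N = 98; target position k = 10/100 · 98 = 9.8.
Cumulative frequencies: 17, 26, 38, 43, 68, 80, 98.
Observation 9.8 falls in the class 500 – <750.
L = 500, CF = 0, f = 17, h = 250.
P10 = 500 + ((9.8 − 0)/17)·250 = 500 + 144.118 = 644.118.

644.12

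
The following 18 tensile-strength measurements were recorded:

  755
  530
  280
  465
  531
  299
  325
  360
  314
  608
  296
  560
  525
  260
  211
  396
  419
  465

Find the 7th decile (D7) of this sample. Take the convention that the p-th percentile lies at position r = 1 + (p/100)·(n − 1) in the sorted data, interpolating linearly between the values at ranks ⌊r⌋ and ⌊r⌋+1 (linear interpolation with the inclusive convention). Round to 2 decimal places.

Sorted: 211, 260, 280, 296, 299, 314, 325, 360, 396, 419, 465, 465, 525, 530, 531, 560, 608, 755.
n = 18.
r = 1 + (70/100)·(18 − 1) = 1 + 11.9 = 12.9.
Rank 12 is 465 and rank 13 is 525.
Interpolate: 465 + 0.9·(525 − 465) = 465 + 0.9·60 = 519.

519.00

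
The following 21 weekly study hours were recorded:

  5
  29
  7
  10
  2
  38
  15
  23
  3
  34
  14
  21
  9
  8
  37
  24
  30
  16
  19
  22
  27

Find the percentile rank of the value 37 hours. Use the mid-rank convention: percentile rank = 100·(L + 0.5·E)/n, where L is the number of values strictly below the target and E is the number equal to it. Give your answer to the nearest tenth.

Sorted: 2, 3, 5, 7, 8, 9, 10, 14, 15, 16, 19, 21, 22, 23, 24, 27, 29, 30, 34, 37, 38.
Count below 37: L = 19; count equal: E = 1; n = 21.
Percentile rank = 100·(19 + 0.5·1)/21 = 100·19.5/21 = 92.86.

92.9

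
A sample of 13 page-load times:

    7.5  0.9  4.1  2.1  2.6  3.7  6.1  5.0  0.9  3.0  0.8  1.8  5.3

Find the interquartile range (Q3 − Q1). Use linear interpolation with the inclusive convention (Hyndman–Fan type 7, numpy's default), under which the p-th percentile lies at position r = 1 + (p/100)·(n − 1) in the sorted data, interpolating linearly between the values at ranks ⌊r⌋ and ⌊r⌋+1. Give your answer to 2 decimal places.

Sorted: 0.8, 0.9, 0.9, 1.8, 2.1, 2.6, 3.0, 3.7, 4.1, 5.0, 5.3, 6.1, 7.5.
n = 13.
P25: r = 4 (integer) → 1.8.
P75: r = 10 (integer) → 5.
Difference: 5 − 1.8 = 3.2.

3.20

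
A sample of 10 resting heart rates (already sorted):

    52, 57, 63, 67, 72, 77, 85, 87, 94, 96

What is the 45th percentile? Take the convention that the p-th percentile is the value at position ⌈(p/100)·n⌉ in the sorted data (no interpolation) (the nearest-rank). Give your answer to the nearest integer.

n = 10.
Position = ⌈45/100 · 10⌉ = ⌈4.5⌉ = 5.
The value at rank 5 is 72.

72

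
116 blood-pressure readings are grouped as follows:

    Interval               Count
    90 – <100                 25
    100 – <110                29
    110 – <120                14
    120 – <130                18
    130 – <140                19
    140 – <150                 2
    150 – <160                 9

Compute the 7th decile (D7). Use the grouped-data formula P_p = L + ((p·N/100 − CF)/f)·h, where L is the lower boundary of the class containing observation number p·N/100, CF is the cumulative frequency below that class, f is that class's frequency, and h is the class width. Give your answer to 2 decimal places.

127.33

N = 116; target position k = 70/100 · 116 = 81.2.
Cumulative frequencies: 25, 54, 68, 86, 105, 107, 116.
Observation 81.2 falls in the class 120 – <130.
L = 120, CF = 68, f = 18, h = 10.
P70 = 120 + ((81.2 − 68)/18)·10 = 120 + 7.33333 = 127.333.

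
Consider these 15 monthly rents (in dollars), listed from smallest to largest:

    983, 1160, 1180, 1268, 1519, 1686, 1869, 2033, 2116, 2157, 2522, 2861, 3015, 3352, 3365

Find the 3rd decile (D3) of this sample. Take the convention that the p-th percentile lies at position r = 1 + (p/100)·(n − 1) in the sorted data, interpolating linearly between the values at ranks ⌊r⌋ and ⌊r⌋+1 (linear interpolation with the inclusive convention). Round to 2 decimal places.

1552.40

n = 15.
r = 1 + (30/100)·(15 − 1) = 1 + 4.2 = 5.2.
Rank 5 is 1519 and rank 6 is 1686.
Interpolate: 1519 + 0.2·(1686 − 1519) = 1519 + 0.2·167 = 1552.4.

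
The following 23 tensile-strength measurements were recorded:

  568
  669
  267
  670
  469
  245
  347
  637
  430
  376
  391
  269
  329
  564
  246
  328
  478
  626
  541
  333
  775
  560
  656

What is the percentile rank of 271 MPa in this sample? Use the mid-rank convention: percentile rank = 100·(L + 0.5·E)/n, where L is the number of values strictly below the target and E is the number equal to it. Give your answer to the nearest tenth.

Sorted: 245, 246, 267, 269, 328, 329, 333, 347, 376, 391, 430, 469, 478, 541, 560, 564, 568, 626, 637, 656, 669, 670, 775.
Count below 271: L = 4; count equal: E = 0; n = 23.
Percentile rank = 100·(4 + 0.5·0)/23 = 100·4/23 = 17.39.

17.4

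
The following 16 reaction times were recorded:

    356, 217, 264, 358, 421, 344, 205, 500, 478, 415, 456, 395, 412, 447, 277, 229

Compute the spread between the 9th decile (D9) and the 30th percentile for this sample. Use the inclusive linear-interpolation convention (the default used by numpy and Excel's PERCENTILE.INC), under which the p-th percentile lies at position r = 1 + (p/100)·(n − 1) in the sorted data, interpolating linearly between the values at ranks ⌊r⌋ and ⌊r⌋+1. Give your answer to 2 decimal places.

156.50

Sorted: 205, 217, 229, 264, 277, 344, 356, 358, 395, 412, 415, 421, 447, 456, 478, 500.
n = 16.
P30: r = 5.5; ranks 5–6 are 277, 344; interpolating gives 310.5.
P90: r = 14.5; ranks 14–15 are 456, 478; interpolating gives 467.
Difference: 467 − 310.5 = 156.5.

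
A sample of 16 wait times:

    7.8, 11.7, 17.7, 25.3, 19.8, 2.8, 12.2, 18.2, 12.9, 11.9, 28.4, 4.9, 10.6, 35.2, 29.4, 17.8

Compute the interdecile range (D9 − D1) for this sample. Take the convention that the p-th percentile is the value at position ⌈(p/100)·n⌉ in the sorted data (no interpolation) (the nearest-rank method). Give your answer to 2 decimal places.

Sorted: 2.8, 4.9, 7.8, 10.6, 11.7, 11.9, 12.2, 12.9, 17.7, 17.8, 18.2, 19.8, 25.3, 28.4, 29.4, 35.2.
n = 16.
P10: rank ⌈10/100·16⌉ = 2 → 4.9.
P90: rank ⌈90/100·16⌉ = 15 → 29.4.
Difference: 29.4 − 4.9 = 24.5.

24.50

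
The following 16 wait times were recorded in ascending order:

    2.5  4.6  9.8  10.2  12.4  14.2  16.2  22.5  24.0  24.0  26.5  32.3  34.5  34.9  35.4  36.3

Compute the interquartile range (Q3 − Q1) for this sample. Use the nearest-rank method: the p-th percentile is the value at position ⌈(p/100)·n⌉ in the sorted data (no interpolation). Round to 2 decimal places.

22.10

n = 16.
P25: rank ⌈25/100·16⌉ = 4 → 10.2.
P75: rank ⌈75/100·16⌉ = 12 → 32.3.
Difference: 32.3 − 10.2 = 22.1.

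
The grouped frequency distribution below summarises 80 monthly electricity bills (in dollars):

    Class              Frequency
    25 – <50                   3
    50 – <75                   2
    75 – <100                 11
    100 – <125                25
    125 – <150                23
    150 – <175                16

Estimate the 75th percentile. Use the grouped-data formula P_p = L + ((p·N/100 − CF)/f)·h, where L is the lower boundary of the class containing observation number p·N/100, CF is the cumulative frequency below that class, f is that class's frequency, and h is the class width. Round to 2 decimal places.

N = 80; target position k = 75/100 · 80 = 60.
Cumulative frequencies: 3, 5, 16, 41, 64, 80.
Observation 60 falls in the class 125 – <150.
L = 125, CF = 41, f = 23, h = 25.
P75 = 125 + ((60 − 41)/23)·25 = 125 + 20.6522 = 145.652.

145.65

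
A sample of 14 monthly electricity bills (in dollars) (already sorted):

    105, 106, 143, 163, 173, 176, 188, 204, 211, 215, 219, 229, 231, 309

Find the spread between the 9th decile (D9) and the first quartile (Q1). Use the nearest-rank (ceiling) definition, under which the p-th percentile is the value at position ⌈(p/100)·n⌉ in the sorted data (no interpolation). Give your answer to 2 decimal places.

n = 14.
P25: rank ⌈25/100·14⌉ = 4 → 163.
P90: rank ⌈90/100·14⌉ = 13 → 231.
Difference: 231 − 163 = 68.

68.00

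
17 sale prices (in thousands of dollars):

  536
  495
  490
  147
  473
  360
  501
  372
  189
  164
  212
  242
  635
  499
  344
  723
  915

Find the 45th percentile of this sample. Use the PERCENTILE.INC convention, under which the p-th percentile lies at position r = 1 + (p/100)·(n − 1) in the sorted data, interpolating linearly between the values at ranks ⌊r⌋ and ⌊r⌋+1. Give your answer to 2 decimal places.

392.20

Sorted: 147, 164, 189, 212, 242, 344, 360, 372, 473, 490, 495, 499, 501, 536, 635, 723, 915.
n = 17.
r = 1 + (45/100)·(17 − 1) = 1 + 7.2 = 8.2.
Rank 8 is 372 and rank 9 is 473.
Interpolate: 372 + 0.2·(473 − 372) = 372 + 0.2·101 = 392.2.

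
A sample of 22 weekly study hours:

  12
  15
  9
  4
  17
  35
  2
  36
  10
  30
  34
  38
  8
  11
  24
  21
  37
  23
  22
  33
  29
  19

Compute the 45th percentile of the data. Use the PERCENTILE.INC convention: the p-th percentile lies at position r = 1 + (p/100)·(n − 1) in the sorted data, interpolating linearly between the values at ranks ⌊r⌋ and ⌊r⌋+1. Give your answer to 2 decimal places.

19.90

Sorted: 2, 4, 8, 9, 10, 11, 12, 15, 17, 19, 21, 22, 23, 24, 29, 30, 33, 34, 35, 36, 37, 38.
n = 22.
r = 1 + (45/100)·(22 − 1) = 1 + 9.45 = 10.45.
Rank 10 is 19 and rank 11 is 21.
Interpolate: 19 + 0.45·(21 − 19) = 19 + 0.45·2 = 19.9.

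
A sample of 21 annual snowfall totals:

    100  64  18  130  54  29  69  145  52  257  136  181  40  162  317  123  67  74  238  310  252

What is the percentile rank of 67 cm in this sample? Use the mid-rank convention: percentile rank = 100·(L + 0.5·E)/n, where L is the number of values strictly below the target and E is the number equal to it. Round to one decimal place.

31.0

Sorted: 18, 29, 40, 52, 54, 64, 67, 69, 74, 100, 123, 130, 136, 145, 162, 181, 238, 252, 257, 310, 317.
Count below 67: L = 6; count equal: E = 1; n = 21.
Percentile rank = 100·(6 + 0.5·1)/21 = 100·6.5/21 = 30.95.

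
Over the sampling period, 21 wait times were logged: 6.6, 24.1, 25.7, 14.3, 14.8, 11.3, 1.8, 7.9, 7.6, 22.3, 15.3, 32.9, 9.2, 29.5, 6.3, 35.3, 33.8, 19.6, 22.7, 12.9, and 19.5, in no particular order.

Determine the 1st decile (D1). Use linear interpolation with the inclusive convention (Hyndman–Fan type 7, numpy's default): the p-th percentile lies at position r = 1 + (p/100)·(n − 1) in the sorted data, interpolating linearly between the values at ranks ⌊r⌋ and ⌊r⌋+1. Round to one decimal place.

6.6

Sorted: 1.8, 6.3, 6.6, 7.6, 7.9, 9.2, 11.3, 12.9, 14.3, 14.8, 15.3, 19.5, 19.6, 22.3, 22.7, 24.1, 25.7, 29.5, 32.9, 33.8, 35.3.
n = 21.
r = 1 + (10/100)·(21 − 1) = 1 + 2 = 3.
r is an integer, so P10 is the value at rank 3: 6.6.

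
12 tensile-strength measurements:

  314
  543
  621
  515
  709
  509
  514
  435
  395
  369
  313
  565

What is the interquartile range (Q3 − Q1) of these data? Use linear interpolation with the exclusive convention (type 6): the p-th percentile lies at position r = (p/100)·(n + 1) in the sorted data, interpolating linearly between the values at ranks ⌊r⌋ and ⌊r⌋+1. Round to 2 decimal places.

Sorted: 313, 314, 369, 395, 435, 509, 514, 515, 543, 565, 621, 709.
n = 12.
P25: r = 3.25; ranks 3–4 are 369, 395; interpolating gives 375.5.
P75: r = 9.75; ranks 9–10 are 543, 565; interpolating gives 559.5.
Difference: 559.5 − 375.5 = 184.

184.00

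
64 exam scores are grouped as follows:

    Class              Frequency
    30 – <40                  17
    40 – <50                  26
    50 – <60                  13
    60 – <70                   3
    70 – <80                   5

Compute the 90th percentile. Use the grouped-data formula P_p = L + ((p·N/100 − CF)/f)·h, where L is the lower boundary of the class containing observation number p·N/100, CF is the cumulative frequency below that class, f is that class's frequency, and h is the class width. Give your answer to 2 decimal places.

N = 64; target position k = 90/100 · 64 = 57.6.
Cumulative frequencies: 17, 43, 56, 59, 64.
Observation 57.6 falls in the class 60 – <70.
L = 60, CF = 56, f = 3, h = 10.
P90 = 60 + ((57.6 − 56)/3)·10 = 60 + 5.33333 = 65.3333.

65.33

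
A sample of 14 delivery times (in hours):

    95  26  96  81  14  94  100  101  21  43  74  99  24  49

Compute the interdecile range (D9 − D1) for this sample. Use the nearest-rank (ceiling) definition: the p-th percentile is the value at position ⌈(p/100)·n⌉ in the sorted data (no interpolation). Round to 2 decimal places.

Sorted: 14, 21, 24, 26, 43, 49, 74, 81, 94, 95, 96, 99, 100, 101.
n = 14.
P10: rank ⌈10/100·14⌉ = 2 → 21.
P90: rank ⌈90/100·14⌉ = 13 → 100.
Difference: 100 − 21 = 79.

79.00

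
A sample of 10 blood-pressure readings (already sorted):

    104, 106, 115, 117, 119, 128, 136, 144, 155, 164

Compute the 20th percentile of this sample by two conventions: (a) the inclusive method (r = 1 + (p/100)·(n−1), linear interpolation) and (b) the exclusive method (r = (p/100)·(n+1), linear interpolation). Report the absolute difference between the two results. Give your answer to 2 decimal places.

n = 10.
(a) r = 2.8; between ranks 2 (106) and 3 (115): 113.2.
(b) r = 2.2; between ranks 2 (106) and 3 (115): 107.8.
|113.2 − 107.8| = 5.4.

5.40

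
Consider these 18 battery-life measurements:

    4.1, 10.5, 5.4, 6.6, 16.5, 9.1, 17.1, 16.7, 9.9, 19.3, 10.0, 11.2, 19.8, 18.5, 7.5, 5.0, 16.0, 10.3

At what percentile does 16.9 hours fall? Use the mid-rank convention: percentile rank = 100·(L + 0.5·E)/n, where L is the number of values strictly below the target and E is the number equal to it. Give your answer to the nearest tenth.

Sorted: 4.1, 5.0, 5.4, 6.6, 7.5, 9.1, 9.9, 10.0, 10.3, 10.5, 11.2, 16.0, 16.5, 16.7, 17.1, 18.5, 19.3, 19.8.
Count below 16.9: L = 14; count equal: E = 0; n = 18.
Percentile rank = 100·(14 + 0.5·0)/18 = 100·14/18 = 77.78.

77.8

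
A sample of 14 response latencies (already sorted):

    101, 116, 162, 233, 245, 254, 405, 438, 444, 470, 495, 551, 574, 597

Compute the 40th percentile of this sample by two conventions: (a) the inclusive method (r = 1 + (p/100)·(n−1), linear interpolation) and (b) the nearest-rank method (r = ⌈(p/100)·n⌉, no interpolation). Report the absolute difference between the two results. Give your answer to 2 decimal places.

n = 14.
(a) r = 6.2; between ranks 6 (254) and 7 (405): 284.2.
(b) the nearest-rank method: rank 6 → 254.
|284.2 − 254| = 30.2.

30.20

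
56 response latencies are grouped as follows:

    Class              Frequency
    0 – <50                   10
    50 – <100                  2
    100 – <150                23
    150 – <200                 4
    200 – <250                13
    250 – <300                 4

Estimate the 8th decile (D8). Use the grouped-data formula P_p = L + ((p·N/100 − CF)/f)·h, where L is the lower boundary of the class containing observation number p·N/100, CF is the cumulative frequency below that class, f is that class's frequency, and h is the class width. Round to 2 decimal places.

222.31

N = 56; target position k = 80/100 · 56 = 44.8.
Cumulative frequencies: 10, 12, 35, 39, 52, 56.
Observation 44.8 falls in the class 200 – <250.
L = 200, CF = 39, f = 13, h = 50.
P80 = 200 + ((44.8 − 39)/13)·50 = 200 + 22.3077 = 222.308.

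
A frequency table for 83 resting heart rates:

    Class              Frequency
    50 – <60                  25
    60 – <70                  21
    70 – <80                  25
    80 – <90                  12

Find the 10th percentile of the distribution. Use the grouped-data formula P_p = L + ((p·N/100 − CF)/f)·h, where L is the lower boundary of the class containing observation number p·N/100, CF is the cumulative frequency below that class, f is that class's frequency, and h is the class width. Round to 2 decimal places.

N = 83; target position k = 10/100 · 83 = 8.3.
Cumulative frequencies: 25, 46, 71, 83.
Observation 8.3 falls in the class 50 – <60.
L = 50, CF = 0, f = 25, h = 10.
P10 = 50 + ((8.3 − 0)/25)·10 = 50 + 3.32 = 53.32.

53.32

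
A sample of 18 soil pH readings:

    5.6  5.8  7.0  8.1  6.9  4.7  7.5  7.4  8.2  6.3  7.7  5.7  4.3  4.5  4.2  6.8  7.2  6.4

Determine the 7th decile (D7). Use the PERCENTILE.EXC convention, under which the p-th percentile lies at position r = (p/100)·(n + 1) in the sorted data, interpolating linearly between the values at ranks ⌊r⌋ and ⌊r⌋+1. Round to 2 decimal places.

Sorted: 4.2, 4.3, 4.5, 4.7, 5.6, 5.7, 5.8, 6.3, 6.4, 6.8, 6.9, 7.0, 7.2, 7.4, 7.5, 7.7, 8.1, 8.2.
n = 18.
r = (70/100)·(18 + 1) = 13.3.
Rank 13 is 7.2 and rank 14 is 7.4.
Interpolate: 7.2 + 0.3·(7.4 − 7.2) = 7.2 + 0.3·0.2 = 7.26.

7.26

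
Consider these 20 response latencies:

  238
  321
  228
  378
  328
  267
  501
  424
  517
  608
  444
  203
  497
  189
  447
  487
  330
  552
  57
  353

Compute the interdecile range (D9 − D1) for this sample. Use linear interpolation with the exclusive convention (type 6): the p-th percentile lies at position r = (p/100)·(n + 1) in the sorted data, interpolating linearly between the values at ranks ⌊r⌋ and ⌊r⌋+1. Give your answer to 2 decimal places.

358.10

Sorted: 57, 189, 203, 228, 238, 267, 321, 328, 330, 353, 378, 424, 444, 447, 487, 497, 501, 517, 552, 608.
n = 20.
P10: r = 2.1; ranks 2–3 are 189, 203; interpolating gives 190.4.
P90: r = 18.9; ranks 18–19 are 517, 552; interpolating gives 548.5.
Difference: 548.5 − 190.4 = 358.1.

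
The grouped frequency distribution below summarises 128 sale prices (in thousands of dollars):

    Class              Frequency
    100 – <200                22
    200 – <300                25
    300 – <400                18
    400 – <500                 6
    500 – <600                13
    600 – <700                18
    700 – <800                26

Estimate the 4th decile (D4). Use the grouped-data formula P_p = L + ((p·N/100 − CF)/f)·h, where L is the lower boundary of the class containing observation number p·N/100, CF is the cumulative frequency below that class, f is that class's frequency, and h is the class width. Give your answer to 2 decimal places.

N = 128; target position k = 40/100 · 128 = 51.2.
Cumulative frequencies: 22, 47, 65, 71, 84, 102, 128.
Observation 51.2 falls in the class 300 – <400.
L = 300, CF = 47, f = 18, h = 100.
P40 = 300 + ((51.2 − 47)/18)·100 = 300 + 23.3333 = 323.333.

323.33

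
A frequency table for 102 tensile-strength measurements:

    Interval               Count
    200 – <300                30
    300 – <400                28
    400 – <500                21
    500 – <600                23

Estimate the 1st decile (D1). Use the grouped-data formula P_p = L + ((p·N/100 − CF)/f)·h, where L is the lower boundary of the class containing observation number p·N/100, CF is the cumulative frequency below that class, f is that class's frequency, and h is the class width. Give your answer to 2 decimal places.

234.00

N = 102; target position k = 10/100 · 102 = 10.2.
Cumulative frequencies: 30, 58, 79, 102.
Observation 10.2 falls in the class 200 – <300.
L = 200, CF = 0, f = 30, h = 100.
P10 = 200 + ((10.2 − 0)/30)·100 = 200 + 34 = 234.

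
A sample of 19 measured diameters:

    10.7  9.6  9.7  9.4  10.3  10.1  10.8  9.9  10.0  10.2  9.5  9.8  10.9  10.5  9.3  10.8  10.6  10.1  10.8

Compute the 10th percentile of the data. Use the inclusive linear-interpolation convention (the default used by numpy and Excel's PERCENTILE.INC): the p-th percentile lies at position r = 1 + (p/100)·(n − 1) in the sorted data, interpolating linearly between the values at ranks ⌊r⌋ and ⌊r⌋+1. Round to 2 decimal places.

Sorted: 9.3, 9.4, 9.5, 9.6, 9.7, 9.8, 9.9, 10.0, 10.1, 10.1, 10.2, 10.3, 10.5, 10.6, 10.7, 10.8, 10.8, 10.8, 10.9.
n = 19.
r = 1 + (10/100)·(19 − 1) = 1 + 1.8 = 2.8.
Rank 2 is 9.4 and rank 3 is 9.5.
Interpolate: 9.4 + 0.8·(9.5 − 9.4) = 9.4 + 0.8·0.1 = 9.48.

9.48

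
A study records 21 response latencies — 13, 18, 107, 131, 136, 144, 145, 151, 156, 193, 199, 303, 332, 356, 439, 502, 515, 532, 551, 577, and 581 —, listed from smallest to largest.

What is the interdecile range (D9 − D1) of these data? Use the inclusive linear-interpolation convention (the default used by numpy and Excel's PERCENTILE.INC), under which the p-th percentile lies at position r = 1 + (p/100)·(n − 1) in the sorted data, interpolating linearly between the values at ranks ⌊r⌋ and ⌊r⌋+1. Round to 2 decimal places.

n = 21.
P10: r = 3 (integer) → 107.
P90: r = 19 (integer) → 551.
Difference: 551 − 107 = 444.

444.00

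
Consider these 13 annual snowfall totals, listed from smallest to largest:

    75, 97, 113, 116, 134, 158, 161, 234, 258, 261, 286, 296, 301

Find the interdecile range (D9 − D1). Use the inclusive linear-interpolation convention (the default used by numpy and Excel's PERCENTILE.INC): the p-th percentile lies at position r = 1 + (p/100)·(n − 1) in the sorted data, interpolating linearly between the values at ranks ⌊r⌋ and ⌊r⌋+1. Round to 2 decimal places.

n = 13.
P10: r = 2.2; ranks 2–3 are 97, 113; interpolating gives 100.2.
P90: r = 11.8; ranks 11–12 are 286, 296; interpolating gives 294.
Difference: 294 − 100.2 = 193.8.

193.80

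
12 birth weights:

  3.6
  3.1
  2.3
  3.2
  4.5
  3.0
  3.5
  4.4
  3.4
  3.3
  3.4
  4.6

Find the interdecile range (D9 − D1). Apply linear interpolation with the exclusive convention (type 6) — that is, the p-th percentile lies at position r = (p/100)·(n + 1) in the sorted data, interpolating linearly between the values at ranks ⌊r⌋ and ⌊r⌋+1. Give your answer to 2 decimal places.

Sorted: 2.3, 3.0, 3.1, 3.2, 3.3, 3.4, 3.4, 3.5, 3.6, 4.4, 4.5, 4.6.
n = 12.
P10: r = 1.3; ranks 1–2 are 2.3, 3.0; interpolating gives 2.51.
P90: r = 11.7; ranks 11–12 are 4.5, 4.6; interpolating gives 4.57.
Difference: 4.57 − 2.51 = 2.06.

2.06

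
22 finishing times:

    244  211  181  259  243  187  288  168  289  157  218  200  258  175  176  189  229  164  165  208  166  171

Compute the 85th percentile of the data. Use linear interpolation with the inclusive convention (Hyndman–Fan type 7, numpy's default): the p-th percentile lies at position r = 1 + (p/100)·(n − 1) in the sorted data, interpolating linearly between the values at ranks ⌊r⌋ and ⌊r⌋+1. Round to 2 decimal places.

Sorted: 157, 164, 165, 166, 168, 171, 175, 176, 181, 187, 189, 200, 208, 211, 218, 229, 243, 244, 258, 259, 288, 289.
n = 22.
r = 1 + (85/100)·(22 − 1) = 1 + 17.85 = 18.85.
Rank 18 is 244 and rank 19 is 258.
Interpolate: 244 + 0.85·(258 − 244) = 244 + 0.85·14 = 255.9.

255.90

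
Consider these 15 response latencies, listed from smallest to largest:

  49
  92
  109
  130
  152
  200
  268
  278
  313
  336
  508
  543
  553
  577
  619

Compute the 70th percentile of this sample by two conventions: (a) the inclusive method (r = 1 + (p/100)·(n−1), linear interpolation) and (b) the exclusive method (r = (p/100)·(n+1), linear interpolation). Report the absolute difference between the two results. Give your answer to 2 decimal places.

n = 15.
(a) r = 10.8; between ranks 10 (336) and 11 (508): 473.6.
(b) r = 11.2; between ranks 11 (508) and 12 (543): 515.
|473.6 − 515| = 41.4.

41.40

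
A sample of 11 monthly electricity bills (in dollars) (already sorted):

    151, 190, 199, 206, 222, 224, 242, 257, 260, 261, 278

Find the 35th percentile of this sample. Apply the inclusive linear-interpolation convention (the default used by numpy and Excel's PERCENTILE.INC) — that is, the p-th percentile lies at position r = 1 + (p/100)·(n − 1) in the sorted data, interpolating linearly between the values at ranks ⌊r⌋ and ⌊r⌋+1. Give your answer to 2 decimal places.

214.00

n = 11.
r = 1 + (35/100)·(11 − 1) = 1 + 3.5 = 4.5.
Rank 4 is 206 and rank 5 is 222.
Interpolate: 206 + 0.5·(222 − 206) = 206 + 0.5·16 = 214.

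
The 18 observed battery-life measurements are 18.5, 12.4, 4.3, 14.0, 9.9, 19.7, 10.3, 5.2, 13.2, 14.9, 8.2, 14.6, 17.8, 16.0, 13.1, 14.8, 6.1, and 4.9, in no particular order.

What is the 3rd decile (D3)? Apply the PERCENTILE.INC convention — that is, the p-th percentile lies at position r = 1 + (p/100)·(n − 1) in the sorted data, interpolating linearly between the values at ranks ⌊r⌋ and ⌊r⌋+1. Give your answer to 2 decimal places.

9.94

Sorted: 4.3, 4.9, 5.2, 6.1, 8.2, 9.9, 10.3, 12.4, 13.1, 13.2, 14.0, 14.6, 14.8, 14.9, 16.0, 17.8, 18.5, 19.7.
n = 18.
r = 1 + (30/100)·(18 − 1) = 1 + 5.1 = 6.1.
Rank 6 is 9.9 and rank 7 is 10.3.
Interpolate: 9.9 + 0.1·(10.3 − 9.9) = 9.9 + 0.1·0.4 = 9.94.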